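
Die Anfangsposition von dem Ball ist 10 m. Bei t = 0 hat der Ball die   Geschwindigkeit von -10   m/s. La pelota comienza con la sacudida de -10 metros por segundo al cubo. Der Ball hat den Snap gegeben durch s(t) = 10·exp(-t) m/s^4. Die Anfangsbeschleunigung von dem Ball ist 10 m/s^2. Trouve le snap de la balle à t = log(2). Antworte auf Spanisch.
Tenemos el snap s(t) = 10·exp(-t). Sustituyendo t = log(2): s(log(2)) = 5.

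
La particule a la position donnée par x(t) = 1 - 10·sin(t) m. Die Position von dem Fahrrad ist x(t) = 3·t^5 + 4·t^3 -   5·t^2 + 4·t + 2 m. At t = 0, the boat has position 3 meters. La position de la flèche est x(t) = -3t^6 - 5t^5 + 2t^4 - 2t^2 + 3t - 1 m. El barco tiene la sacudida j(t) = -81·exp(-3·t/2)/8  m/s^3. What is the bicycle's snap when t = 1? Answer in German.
Ausgehend von der Position x(t) = 3·t^5 + 4·t^3 - 5·t^2 + 4·t + 2, nehmen wir 4 Ableitungen. Die Ableitung von der Position ergibt die Geschwindigkeit: v(t) = 15·t^4 + 12·t^2 - 10·t + 4. Die Ableitung von der Geschwindigkeit ergibt die Beschleunigung: a(t) = 60·t^3 + 24·t - 10. Die Ableitung von der Beschleunigung ergibt den Ruck: j(t) = 180·t^2 + 24. Durch Ableiten von dem Ruck erhalten wir den Snap: s(t) = 360·t. Mit s(t) = 360·t und Einsetzen von t = 1, finden wir s = 360.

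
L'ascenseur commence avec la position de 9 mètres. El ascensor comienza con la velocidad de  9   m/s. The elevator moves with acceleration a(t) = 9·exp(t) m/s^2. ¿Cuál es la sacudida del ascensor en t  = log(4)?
Debemos derivar nuestra ecuación de la aceleración a(t) = 9·exp(t) 1 vez. Tomando d/dt de a(t), encontramos j(t) = 9·exp(t). De la ecuación de la sacudida j(t) = 9·exp(t), sustituimos t = log(4) para obtener j = 36.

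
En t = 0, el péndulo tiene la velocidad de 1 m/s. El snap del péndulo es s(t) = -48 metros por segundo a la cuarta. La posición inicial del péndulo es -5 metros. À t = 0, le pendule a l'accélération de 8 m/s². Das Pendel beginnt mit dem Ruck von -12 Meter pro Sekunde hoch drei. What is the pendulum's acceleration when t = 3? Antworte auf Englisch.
We must find the integral of our snap equation s(t) = -48 2 times. Finding the integral of s(t) and using j(0) = -12: j(t) = -48·t - 12. The antiderivative of jerk, with a(0) = 8, gives acceleration: a(t) = -24·t^2 - 12·t + 8. We have acceleration a(t) = -24·t^2 - 12·t + 8. Substituting t = 3: a(3) = -244.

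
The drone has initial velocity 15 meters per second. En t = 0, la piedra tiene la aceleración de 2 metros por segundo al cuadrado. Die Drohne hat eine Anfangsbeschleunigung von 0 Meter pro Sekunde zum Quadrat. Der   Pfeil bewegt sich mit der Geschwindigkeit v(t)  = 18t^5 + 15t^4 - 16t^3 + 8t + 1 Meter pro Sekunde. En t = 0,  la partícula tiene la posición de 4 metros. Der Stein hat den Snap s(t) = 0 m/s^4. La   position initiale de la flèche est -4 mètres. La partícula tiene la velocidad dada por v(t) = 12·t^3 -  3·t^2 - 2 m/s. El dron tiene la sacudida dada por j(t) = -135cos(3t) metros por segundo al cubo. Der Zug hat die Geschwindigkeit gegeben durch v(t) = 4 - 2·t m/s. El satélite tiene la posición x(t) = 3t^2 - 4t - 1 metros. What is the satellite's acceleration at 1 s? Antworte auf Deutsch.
Wir müssen unsere Gleichung für die Position x(t) = 3·t^2 - 4·t - 1 2-mal ableiten. Durch Ableiten von der Position erhalten wir die Geschwindigkeit: v(t) = 6·t - 4. Durch Ableiten von der Geschwindigkeit erhalten wir die Beschleunigung: a(t) = 6. Mit a(t) = 6 und Einsetzen von t = 1, finden wir a = 6.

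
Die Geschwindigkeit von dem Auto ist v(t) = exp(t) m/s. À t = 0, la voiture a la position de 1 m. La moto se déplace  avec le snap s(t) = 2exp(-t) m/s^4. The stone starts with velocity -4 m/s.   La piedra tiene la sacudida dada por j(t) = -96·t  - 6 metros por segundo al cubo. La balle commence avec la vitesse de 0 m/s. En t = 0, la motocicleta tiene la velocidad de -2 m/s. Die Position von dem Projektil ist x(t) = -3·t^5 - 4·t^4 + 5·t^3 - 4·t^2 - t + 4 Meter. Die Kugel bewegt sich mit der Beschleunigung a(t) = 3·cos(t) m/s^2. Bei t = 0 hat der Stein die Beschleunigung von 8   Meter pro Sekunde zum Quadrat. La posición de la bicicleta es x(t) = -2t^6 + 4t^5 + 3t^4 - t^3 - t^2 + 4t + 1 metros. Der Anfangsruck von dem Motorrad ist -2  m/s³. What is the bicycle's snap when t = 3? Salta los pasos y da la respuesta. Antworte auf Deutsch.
s(3) = -4968.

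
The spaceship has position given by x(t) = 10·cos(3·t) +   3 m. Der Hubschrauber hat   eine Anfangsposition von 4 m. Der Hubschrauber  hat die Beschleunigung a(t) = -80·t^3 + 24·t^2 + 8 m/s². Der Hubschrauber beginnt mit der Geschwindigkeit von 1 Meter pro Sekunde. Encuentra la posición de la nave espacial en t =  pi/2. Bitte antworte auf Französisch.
En utilisant x(t) = 10·cos(3·t) + 3 et en substituant t = pi/2, nous trouvons x = 3.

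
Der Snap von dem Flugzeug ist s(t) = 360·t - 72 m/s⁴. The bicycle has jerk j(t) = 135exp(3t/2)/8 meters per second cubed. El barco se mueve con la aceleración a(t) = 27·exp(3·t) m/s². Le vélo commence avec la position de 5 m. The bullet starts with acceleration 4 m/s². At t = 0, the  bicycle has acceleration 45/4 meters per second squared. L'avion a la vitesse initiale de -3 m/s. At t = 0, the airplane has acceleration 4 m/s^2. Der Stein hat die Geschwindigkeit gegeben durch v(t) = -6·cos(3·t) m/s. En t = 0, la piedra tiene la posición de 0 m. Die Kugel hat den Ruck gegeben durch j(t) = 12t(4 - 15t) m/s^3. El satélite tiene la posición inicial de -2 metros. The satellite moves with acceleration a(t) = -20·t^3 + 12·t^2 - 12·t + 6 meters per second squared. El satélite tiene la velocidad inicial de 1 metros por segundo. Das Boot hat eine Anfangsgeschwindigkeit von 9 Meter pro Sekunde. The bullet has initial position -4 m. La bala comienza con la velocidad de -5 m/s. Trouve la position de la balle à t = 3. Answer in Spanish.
Para resolver esto, necesitamos tomar 3 integrales de nuestra ecuación de la sacudida j(t) = 12·t·(4 - 15·t). Tomando ∫j(t)dt y aplicando a(0) = 4, encontramos a(t) = -60·t^3 + 24·t^2 + 4. La integral de la aceleración, con v(0) = -5, da la velocidad: v(t) = -15·t^4 + 8·t^3 + 4·t - 5. La antiderivada de la velocidad, con x(0) = -4, da la posición: x(t) = -3·t^5 + 2·t^4 + 2·t^2 - 5·t - 4. Usando x(t) = -3·t^5 + 2·t^4 + 2·t^2 - 5·t - 4 y sustituyendo t = 3, encontramos x = -568.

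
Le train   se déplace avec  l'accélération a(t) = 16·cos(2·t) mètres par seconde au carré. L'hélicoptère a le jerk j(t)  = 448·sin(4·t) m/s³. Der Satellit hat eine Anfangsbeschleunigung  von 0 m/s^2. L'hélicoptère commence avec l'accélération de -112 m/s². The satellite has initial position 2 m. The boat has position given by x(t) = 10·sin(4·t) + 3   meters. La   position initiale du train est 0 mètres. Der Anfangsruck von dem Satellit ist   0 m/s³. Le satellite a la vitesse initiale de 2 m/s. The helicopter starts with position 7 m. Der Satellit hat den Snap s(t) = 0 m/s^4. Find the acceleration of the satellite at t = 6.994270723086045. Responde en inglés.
We must find the antiderivative of our snap equation s(t) = 0 2 times. The integral of snap, with j(0) = 0, gives jerk: j(t) = 0. Integrating jerk and using the initial condition a(0) = 0, we get a(t) = 0. Using a(t) = 0 and substituting t = 6.994270723086045, we find a = 0.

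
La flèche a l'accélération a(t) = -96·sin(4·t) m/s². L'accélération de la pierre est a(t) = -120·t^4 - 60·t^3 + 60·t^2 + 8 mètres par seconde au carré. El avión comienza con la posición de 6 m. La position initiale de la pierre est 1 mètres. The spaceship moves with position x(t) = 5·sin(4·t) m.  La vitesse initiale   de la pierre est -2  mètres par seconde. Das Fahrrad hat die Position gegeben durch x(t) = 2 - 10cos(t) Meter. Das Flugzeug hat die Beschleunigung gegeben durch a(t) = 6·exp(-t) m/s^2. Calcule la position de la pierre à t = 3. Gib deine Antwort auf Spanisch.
Necesitamos integrar nuestra ecuación de la aceleración a(t) = -120·t^4 - 60·t^3 + 60·t^2 + 8 2 veces. Tomando ∫a(t)dt y aplicando v(0) = -2, encontramos v(t) = -24·t^5 - 15·t^4 + 20·t^3 + 8·t - 2. Integrando la velocidad y usando la condición inicial x(0) = 1, obtenemos x(t) = -4·t^6 - 3·t^5 + 5·t^4 + 4·t^2 - 2·t + 1. De la ecuación de la posición x(t) = -4·t^6 - 3·t^5 + 5·t^4 + 4·t^2 - 2·t + 1, sustituimos t = 3 para obtener x = -3209.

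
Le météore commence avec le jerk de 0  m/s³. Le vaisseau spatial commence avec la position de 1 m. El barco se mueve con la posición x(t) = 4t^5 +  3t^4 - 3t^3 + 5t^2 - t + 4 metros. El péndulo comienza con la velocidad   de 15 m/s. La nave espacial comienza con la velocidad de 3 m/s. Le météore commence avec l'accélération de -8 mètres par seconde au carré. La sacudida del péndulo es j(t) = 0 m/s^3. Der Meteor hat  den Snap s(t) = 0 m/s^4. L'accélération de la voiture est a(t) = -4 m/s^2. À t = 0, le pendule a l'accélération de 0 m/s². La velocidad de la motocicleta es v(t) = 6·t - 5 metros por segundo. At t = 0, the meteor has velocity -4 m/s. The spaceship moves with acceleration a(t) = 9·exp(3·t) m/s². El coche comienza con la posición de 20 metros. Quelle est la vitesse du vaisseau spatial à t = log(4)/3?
Nous devons intégrer notre équation de l'accélération a(t) = 9·exp(3·t) 1 fois. La primitive de l'accélération est la vitesse. En utilisant v(0) = 3, nous obtenons v(t) = 3·exp(3·t). En utilisant v(t) = 3·exp(3·t) et en substituant t = log(4)/3, nous trouvons v = 12.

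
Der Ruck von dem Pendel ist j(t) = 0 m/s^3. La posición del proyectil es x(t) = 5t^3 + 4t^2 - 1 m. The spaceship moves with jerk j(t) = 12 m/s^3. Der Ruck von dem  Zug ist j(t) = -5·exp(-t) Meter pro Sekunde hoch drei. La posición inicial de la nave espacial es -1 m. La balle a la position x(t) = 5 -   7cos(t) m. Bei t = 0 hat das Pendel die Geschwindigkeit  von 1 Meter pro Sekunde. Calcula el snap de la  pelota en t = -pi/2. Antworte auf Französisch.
En partant de la position x(t) = 5 - 7·cos(t), nous prenons 4 dérivées. En dérivant la position, nous obtenons la vitesse: v(t) = 7·sin(t). En dérivant la vitesse, nous obtenons l'accélération: a(t) = 7·cos(t). En dérivant l'accélération, nous obtenons le jerk: j(t) = -7·sin(t). En dérivant le jerk, nous obtenons le snap: s(t) = -7·cos(t). De l'équation du snap s(t) = -7·cos(t), nous substituons t = -pi/2 pour obtenir s = 0.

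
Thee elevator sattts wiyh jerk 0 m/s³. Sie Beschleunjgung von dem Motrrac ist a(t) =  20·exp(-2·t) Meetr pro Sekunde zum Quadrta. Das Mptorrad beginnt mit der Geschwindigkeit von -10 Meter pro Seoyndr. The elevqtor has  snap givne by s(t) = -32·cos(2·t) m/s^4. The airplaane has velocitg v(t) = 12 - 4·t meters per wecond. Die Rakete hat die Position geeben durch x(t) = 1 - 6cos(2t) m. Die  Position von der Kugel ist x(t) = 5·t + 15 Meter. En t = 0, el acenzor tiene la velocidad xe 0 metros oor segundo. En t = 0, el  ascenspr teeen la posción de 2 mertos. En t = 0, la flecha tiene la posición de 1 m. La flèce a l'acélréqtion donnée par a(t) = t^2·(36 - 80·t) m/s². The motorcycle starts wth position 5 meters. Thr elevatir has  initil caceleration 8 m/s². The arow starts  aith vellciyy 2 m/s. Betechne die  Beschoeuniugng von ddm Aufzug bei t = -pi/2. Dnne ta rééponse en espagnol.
Debemos encontrar la integral de nuestra ecuación del snap s(t) = -32·cos(2·t) 2 veces. Tomando ∫s(t)dt y aplicando j(0) = 0, encontramos j(t) = -16·sin(2·t). La antiderivada de la sacudida es la aceleración. Usando a(0) = 8, obtenemos a(t) = 8·cos(2·t). Usando a(t) = 8·cos(2·t) y sustituyendo t = -pi/2, encontramos a = -8.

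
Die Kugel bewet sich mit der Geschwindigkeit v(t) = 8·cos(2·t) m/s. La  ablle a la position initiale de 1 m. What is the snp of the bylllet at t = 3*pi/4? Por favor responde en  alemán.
Ausgehend von der Geschwindigkeit v(t) = 8·cos(2·t), nehmen wir 3 Ableitungen. Durch Ableiten von der Geschwindigkeit erhalten wir die Beschleunigung: a(t) = -16·sin(2·t). Mit d/dt von a(t) finden wir j(t) = -32·cos(2·t). Mit d/dt von j(t) finden wir s(t) = 64·sin(2·t). Wir haben den Snap s(t) = 64·sin(2·t). Durch Einsetzen von t = 3*pi/4: s(3*pi/4) = -64.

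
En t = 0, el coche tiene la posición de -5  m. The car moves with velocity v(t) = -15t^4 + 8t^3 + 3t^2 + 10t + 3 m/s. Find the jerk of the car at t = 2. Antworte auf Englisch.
To solve this, we need to take 2 derivatives of our velocity equation v(t) = -15·t^4 + 8·t^3 + 3·t^2 + 10·t + 3. The derivative of velocity gives acceleration: a(t) = -60·t^3 + 24·t^2 + 6·t + 10. Differentiating acceleration, we get jerk: j(t) = -180·t^2 + 48·t + 6. From the given jerk equation j(t) = -180·t^2 + 48·t + 6, we substitute t = 2 to get j = -618.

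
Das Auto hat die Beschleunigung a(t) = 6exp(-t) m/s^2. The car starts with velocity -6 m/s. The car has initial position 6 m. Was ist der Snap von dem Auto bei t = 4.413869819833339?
Wir müssen unsere Gleichung für die Beschleunigung a(t) = 6·exp(-t) 2-mal ableiten. Mit d/dt von a(t) finden wir j(t) = -6·exp(-t). Die Ableitung von dem Ruck ergibt den Snap: s(t) = 6·exp(-t). Wir haben den Snap s(t) = 6·exp(-t). Durch Einsetzen von t = 4.413869819833339: s(4.413869819833339) = 0.0726493852644956.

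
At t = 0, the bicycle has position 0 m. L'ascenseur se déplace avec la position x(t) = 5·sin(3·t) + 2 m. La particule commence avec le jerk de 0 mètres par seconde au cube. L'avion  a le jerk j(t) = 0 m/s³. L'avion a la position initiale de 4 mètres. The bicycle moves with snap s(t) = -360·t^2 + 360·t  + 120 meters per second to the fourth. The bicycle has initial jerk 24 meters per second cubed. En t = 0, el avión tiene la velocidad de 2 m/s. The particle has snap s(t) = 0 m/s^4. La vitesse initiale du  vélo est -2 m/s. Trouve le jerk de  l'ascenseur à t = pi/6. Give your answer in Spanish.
Para resolver esto, necesitamos tomar 3 derivadas de nuestra ecuación de la posición x(t) = 5·sin(3·t) + 2. Derivando la posición, obtenemos la velocidad: v(t) = 15·cos(3·t). Tomando d/dt de v(t), encontramos a(t) = -45·sin(3·t). Tomando d/dt de a(t), encontramos j(t) = -135·cos(3·t). Usando j(t) = -135·cos(3·t) y sustituyendo t = pi/6, encontramos j = 0.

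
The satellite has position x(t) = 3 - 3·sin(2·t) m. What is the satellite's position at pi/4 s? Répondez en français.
Nous avons la position x(t) = 3 - 3·sin(2·t). En substituant t = pi/4: x(pi/4) = 0.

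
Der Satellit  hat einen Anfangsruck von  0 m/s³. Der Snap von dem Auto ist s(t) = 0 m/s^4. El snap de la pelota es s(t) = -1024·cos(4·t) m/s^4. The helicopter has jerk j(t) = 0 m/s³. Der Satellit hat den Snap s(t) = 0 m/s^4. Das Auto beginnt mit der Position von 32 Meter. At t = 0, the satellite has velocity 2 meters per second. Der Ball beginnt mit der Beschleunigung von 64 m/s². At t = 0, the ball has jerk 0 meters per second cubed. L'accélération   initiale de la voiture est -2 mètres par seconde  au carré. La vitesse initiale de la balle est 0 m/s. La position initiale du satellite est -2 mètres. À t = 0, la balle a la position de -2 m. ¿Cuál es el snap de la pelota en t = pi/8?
Usando s(t) = -1024·cos(4·t) y sustituyendo t = pi/8, encontramos s = 0.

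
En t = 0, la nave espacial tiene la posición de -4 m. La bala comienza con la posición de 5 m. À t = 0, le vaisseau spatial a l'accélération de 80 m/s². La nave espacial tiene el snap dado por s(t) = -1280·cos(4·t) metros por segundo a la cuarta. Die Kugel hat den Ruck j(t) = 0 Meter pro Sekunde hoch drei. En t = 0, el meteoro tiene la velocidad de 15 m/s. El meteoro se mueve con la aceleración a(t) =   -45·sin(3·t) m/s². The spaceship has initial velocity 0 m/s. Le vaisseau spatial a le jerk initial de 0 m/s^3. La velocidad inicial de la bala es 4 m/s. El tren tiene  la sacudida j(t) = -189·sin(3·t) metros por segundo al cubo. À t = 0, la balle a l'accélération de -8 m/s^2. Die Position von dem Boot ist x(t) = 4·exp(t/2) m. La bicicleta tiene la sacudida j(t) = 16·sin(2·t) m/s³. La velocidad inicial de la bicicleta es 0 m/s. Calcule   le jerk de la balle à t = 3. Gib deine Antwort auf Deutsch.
Aus der Gleichung für den Ruck j(t) = 0, setzen wir t = 3 ein und erhalten j = 0.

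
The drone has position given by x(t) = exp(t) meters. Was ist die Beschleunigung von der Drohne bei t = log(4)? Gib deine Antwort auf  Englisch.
We must differentiate our position equation x(t) = exp(t) 2 times. The derivative of position gives velocity: v(t) = exp(t). Taking d/dt of v(t), we find a(t) = exp(t). We have acceleration a(t) = exp(t). Substituting t = log(4): a(log(4)) = 4.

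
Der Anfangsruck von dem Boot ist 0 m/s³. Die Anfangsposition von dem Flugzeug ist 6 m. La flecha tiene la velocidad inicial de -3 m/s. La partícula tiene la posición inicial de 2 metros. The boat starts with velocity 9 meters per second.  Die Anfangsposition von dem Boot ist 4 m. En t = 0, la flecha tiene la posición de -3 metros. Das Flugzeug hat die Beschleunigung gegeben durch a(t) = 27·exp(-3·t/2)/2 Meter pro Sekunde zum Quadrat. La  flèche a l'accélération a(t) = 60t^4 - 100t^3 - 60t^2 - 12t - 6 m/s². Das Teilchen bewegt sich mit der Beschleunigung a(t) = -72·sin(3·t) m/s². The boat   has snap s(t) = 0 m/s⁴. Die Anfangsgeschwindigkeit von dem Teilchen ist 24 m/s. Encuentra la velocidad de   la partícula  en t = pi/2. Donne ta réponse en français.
En partant de l'accélération a(t) = -72·sin(3·t), nous prenons 1 intégrale. En prenant ∫a(t)dt et en appliquant v(0) = 24, nous trouvons v(t) = 24·cos(3·t). En utilisant v(t) = 24·cos(3·t) et en substituant t = pi/2, nous trouvons v = 0.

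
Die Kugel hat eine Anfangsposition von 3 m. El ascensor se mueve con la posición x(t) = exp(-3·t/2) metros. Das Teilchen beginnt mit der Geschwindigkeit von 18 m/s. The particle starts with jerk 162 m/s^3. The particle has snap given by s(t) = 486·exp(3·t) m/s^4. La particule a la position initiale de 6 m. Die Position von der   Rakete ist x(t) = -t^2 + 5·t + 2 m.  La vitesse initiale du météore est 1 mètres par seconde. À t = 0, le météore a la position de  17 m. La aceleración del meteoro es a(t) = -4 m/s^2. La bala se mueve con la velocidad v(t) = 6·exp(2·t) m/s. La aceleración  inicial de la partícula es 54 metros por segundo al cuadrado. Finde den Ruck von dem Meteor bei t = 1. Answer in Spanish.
Debemos derivar nuestra ecuación de la aceleración a(t) = -4 1 vez. Tomando d/dt de a(t), encontramos j(t) = 0. Tenemos la sacudida j(t) = 0. Sustituyendo t = 1: j(1) = 0.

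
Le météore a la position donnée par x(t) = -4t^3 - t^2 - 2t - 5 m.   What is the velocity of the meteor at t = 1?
We must differentiate our position equation x(t) = -4·t^3 - t^2 - 2·t - 5 1 time. The derivative of position gives velocity: v(t) = -12·t^2 - 2·t - 2. Using v(t) = -12·t^2 - 2·t - 2 and substituting t = 1, we find v = -16.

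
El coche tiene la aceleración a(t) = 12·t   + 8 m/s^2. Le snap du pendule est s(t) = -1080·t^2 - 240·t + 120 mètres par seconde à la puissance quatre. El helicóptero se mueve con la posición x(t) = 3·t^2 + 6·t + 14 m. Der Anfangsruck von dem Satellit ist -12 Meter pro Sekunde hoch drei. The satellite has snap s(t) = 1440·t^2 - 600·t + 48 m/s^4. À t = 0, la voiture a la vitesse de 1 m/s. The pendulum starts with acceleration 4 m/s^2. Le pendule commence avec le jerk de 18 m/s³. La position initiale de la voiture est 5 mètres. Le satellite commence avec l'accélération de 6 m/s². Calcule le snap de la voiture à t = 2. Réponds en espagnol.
Partiendo de la aceleración a(t) = 12·t + 8, tomamos 2 derivadas. Derivando la aceleración, obtenemos la sacudida: j(t) = 12. Derivando la sacudida, obtenemos el snap: s(t) = 0. Tenemos el snap s(t) = 0. Sustituyendo t = 2: s(2) = 0.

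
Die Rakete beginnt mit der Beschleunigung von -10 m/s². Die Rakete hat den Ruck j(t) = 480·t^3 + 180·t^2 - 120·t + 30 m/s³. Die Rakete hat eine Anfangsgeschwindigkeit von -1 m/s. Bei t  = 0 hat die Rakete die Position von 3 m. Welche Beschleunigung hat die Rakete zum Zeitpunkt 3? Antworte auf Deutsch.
Ausgehend von dem Ruck j(t) = 480·t^3 + 180·t^2 - 120·t + 30, nehmen wir 1 Integral. Durch Integration von dem Ruck und Verwendung der Anfangsbedingung a(0) = -10, erhalten wir a(t) = 120·t^4 + 60·t^3 - 60·t^2 + 30·t - 10. Aus der Gleichung für die Beschleunigung a(t) = 120·t^4 + 60·t^3 - 60·t^2 + 30·t - 10, setzen wir t = 3 ein und erhalten a = 10880.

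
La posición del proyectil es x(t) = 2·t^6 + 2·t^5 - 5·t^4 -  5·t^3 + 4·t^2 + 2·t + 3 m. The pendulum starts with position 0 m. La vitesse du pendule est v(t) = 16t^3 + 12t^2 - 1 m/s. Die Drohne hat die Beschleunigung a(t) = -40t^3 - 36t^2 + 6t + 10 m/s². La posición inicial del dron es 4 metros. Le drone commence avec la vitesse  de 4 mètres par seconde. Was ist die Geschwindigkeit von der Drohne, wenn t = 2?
Wir müssen unsere Gleichung für die Beschleunigung a(t) = -40·t^3 - 36·t^2 + 6·t + 10 1-mal integrieren. Die Stammfunktion von der Beschleunigung ist die Geschwindigkeit. Mit v(0) = 4 erhalten wir v(t) = -10·t^4 - 12·t^3 + 3·t^2 + 10·t + 4. Wir haben die Geschwindigkeit v(t) = -10·t^4 - 12·t^3 + 3·t^2 + 10·t + 4. Durch Einsetzen von t = 2: v(2) = -220.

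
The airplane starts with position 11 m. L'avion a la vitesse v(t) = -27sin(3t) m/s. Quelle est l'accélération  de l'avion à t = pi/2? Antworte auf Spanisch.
Debemos derivar nuestra ecuación de la velocidad v(t) = -27·sin(3·t) 1 vez. Tomando d/dt de v(t), encontramos a(t) = -81·cos(3·t). De la ecuación de la aceleración a(t) = -81·cos(3·t), sustituimos t = pi/2 para obtener a = 0.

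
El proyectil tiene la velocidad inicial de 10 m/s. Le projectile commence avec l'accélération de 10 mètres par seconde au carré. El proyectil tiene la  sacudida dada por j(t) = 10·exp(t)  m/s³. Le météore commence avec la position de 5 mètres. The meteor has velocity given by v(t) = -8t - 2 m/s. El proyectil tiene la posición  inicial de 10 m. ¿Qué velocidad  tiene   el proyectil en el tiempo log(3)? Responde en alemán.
Um dies zu lösen, müssen wir 2 Integrale unserer Gleichung für den Ruck j(t) = 10·exp(t) finden. Mit ∫j(t)dt und Anwendung von a(0) = 10, finden wir a(t) = 10·exp(t). Mit ∫a(t)dt und Anwendung von v(0) = 10, finden wir v(t) = 10·exp(t). Wir haben die Geschwindigkeit v(t) = 10·exp(t). Durch Einsetzen von t = log(3): v(log(3)) = 30.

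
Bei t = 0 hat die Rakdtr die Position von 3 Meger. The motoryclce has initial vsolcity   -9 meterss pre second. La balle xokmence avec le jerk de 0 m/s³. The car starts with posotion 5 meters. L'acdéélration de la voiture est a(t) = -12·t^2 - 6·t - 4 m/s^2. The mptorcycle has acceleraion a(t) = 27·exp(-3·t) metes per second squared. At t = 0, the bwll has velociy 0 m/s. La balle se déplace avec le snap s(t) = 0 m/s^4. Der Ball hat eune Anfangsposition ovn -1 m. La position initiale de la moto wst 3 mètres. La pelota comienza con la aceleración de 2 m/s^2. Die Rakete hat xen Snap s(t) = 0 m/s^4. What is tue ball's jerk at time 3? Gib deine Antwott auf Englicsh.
Starting from snap s(t) = 0, we take 1 antiderivative. Integrating snap and using the initial condition j(0) = 0, we get j(t) = 0. We have jerk j(t) = 0. Substituting t = 3: j(3) = 0.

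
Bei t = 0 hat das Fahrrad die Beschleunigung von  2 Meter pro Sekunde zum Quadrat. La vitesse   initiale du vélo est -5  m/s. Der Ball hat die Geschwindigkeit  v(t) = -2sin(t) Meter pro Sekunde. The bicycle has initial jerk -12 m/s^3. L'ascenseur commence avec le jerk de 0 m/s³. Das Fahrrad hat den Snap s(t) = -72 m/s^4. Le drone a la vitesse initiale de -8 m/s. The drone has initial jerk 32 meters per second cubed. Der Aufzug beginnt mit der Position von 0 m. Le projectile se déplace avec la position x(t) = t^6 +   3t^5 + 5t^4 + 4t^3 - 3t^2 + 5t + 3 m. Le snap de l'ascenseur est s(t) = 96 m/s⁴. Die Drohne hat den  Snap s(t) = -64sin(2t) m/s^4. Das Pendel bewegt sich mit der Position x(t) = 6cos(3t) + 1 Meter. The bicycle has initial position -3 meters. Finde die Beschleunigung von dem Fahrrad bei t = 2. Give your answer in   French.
Nous devons trouver la primitive de notre équation du snap s(t) = -72 2 fois. En intégrant le snap et en utilisant la condition initiale j(0) = -12, nous obtenons j(t) = -72·t - 12. La primitive du jerk est l'accélération. En utilisant a(0) = 2, nous obtenons a(t) = -36·t^2 - 12·t + 2. De l'équation de l'accélération a(t) = -36·t^2 - 12·t + 2, nous substituons t = 2 pour obtenir a = -166.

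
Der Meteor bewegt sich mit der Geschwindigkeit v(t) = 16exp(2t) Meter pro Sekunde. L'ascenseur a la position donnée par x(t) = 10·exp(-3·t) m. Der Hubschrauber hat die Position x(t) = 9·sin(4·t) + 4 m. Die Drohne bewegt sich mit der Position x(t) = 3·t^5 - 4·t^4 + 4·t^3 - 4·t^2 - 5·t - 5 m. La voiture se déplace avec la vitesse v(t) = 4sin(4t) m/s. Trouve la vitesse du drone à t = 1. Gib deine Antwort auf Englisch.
We must differentiate our position equation x(t) = 3·t^5 - 4·t^4 + 4·t^3 - 4·t^2 - 5·t - 5 1 time. Differentiating position, we get velocity: v(t) = 15·t^4 - 16·t^3 + 12·t^2 - 8·t - 5. From the given velocity equation v(t) = 15·t^4 - 16·t^3 + 12·t^2 - 8·t - 5, we substitute t = 1 to get v = -2.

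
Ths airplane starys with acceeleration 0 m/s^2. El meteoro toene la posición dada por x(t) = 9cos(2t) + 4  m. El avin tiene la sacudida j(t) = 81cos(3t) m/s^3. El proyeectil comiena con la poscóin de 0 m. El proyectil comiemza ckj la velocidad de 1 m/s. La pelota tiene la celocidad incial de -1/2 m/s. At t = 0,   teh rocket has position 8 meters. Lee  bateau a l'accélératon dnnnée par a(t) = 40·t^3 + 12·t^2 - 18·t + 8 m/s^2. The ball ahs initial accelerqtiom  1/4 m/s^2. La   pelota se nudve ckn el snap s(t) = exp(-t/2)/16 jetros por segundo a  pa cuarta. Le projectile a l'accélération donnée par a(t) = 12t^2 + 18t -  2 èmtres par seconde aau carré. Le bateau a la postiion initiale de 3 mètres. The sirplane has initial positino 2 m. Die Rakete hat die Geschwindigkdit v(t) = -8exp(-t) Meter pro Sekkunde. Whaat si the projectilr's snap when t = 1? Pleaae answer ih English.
To solve this, we need to take 2 derivatives of our acceleration equation a(t) = 12·t^2 + 18·t - 2. Differentiating acceleration, we get jerk: j(t) = 24·t + 18. Differentiating jerk, we get snap: s(t) = 24. We have snap s(t) = 24. Substituting t = 1: s(1) = 24.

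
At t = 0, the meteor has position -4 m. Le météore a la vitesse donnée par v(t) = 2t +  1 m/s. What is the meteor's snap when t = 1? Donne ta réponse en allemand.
Um dies zu lösen, müssen wir 3 Ableitungen unserer Gleichung für die Geschwindigkeit v(t) = 2·t + 1 nehmen. Die Ableitung von der Geschwindigkeit ergibt die Beschleunigung: a(t) = 2. Die Ableitung von der Beschleunigung ergibt den Ruck: j(t) = 0. Mit d/dt von j(t) finden wir s(t) = 0. Wir haben den Snap s(t) = 0. Durch Einsetzen von t = 1: s(1) = 0.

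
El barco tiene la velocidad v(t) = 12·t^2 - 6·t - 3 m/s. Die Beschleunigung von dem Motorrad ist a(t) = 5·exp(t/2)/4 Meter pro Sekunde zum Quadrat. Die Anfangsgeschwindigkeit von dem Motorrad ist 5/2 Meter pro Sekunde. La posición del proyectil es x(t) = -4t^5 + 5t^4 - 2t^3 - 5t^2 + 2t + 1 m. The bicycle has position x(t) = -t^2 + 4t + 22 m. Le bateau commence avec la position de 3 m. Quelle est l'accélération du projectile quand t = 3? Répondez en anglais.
We must differentiate our position equation x(t) = -4·t^5 + 5·t^4 - 2·t^3 - 5·t^2 + 2·t + 1 2 times. The derivative of position gives velocity: v(t) = -20·t^4 + 20·t^3 - 6·t^2 - 10·t + 2. Taking d/dt of v(t), we find a(t) = -80·t^3 + 60·t^2 - 12·t - 10. We have acceleration a(t) = -80·t^3 + 60·t^2 - 12·t - 10. Substituting t = 3: a(3) = -1666.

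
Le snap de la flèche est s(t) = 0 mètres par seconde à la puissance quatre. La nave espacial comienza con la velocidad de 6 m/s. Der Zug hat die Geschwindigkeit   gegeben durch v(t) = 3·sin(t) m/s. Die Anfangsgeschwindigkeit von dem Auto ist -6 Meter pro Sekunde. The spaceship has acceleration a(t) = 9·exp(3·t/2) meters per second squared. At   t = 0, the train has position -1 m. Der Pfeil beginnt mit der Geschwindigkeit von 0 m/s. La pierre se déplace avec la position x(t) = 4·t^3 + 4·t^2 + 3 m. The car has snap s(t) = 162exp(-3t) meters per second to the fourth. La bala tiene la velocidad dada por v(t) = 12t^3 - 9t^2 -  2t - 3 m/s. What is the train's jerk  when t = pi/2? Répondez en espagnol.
Debemos derivar nuestra ecuación de la velocidad v(t) = 3·sin(t) 2 veces. Derivando la velocidad, obtenemos la aceleración: a(t) = 3·cos(t). Tomando d/dt de a(t), encontramos j(t) = -3·sin(t). Usando j(t) = -3·sin(t) y sustituyendo t = pi/2, encontramos j = -3.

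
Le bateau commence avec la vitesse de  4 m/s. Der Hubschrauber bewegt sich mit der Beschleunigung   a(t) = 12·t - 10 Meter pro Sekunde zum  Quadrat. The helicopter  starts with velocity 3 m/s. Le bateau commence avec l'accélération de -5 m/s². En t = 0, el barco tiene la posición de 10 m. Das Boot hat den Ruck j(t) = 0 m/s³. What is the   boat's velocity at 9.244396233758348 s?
To solve this, we need to take 2 integrals of our jerk equation j(t) = 0. Taking ∫j(t)dt and applying a(0) = -5, we find a(t) = -5. Finding the integral of a(t) and using v(0) = 4: v(t) = 4 - 5·t. We have velocity v(t) = 4 - 5·t. Substituting t = 9.244396233758348: v(9.244396233758348) = -42.2219811687917.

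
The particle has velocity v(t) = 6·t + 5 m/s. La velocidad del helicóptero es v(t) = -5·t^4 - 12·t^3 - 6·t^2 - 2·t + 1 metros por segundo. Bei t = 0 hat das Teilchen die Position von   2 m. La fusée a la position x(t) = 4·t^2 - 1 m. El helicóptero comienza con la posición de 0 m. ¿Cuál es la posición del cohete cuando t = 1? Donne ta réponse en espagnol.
Usando x(t) = 4·t^2 - 1 y sustituyendo t = 1, encontramos x = 3.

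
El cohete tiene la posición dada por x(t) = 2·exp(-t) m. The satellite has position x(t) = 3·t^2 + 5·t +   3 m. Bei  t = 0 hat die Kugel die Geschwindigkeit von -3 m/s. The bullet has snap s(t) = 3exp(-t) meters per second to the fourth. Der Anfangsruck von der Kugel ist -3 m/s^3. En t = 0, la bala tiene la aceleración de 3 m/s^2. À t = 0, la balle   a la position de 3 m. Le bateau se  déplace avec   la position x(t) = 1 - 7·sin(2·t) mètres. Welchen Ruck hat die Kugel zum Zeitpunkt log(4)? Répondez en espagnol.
Necesitamos integrar nuestra ecuación del snap s(t) = 3·exp(-t) 1 vez. La antiderivada del snap, con j(0) = -3, da la sacudida: j(t) = -3·exp(-t). Usando j(t) = -3·exp(-t) y sustituyendo t = log(4), encontramos j = -3/4.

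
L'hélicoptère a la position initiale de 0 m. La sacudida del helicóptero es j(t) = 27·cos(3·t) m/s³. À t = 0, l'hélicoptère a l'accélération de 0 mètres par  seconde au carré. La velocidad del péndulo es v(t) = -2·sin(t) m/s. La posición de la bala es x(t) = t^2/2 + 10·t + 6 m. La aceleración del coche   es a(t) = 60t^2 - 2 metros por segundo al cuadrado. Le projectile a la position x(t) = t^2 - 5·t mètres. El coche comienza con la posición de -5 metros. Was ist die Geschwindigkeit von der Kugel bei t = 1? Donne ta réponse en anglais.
To solve this, we need to take 1 derivative of our position equation x(t) = t^2/2 + 10·t + 6. Taking d/dt of x(t), we find v(t) = t + 10. We have velocity v(t) = t + 10. Substituting t = 1: v(1) = 11.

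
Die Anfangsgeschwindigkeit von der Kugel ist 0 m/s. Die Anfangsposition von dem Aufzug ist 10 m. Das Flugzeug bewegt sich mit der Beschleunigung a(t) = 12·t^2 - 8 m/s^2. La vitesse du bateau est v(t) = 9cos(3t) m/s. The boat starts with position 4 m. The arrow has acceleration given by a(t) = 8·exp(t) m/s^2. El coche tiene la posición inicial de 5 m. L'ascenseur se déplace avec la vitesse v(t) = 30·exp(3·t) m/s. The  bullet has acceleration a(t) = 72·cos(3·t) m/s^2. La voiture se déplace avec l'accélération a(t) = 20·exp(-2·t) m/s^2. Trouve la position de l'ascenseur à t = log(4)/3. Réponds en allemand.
Ausgehend von der Geschwindigkeit v(t) = 30·exp(3·t), nehmen wir 1 Integral. Die Stammfunktion von der Geschwindigkeit, mit x(0) = 10, ergibt die Position: x(t) = 10·exp(3·t). Aus der Gleichung für die Position x(t) = 10·exp(3·t), setzen wir t = log(4)/3 ein und erhalten x = 40.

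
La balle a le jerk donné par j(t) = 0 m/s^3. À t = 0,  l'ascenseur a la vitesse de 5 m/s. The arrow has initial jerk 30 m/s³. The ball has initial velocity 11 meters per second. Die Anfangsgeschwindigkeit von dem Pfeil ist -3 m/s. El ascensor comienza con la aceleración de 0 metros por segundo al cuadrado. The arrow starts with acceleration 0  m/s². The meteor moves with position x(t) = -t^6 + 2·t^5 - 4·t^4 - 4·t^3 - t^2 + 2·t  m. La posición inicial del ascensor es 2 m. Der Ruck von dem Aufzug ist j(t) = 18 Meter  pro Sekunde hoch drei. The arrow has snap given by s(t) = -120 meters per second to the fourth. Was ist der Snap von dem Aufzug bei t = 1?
Ausgehend von dem Ruck j(t) = 18, nehmen wir 1 Ableitung. Durch Ableiten von dem Ruck erhalten wir den Snap: s(t) = 0. Mit s(t) = 0 und Einsetzen von t = 1, finden wir s = 0.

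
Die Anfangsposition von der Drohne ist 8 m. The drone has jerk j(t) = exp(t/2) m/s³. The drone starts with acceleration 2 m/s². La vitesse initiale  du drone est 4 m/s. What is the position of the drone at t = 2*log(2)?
To find the answer, we compute 3 antiderivatives of j(t) = exp(t/2). Integrating jerk and using the initial condition a(0) = 2, we get a(t) = 2·exp(t/2). Finding the integral of a(t) and using v(0) = 4: v(t) = 4·exp(t/2). The antiderivative of velocity, with x(0) = 8, gives position: x(t) = 8·exp(t/2). Using x(t) = 8·exp(t/2) and substituting t = 2*log(2), we find x = 16.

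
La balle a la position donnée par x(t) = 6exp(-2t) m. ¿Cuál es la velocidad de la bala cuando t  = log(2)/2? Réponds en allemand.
Ausgehend von der Position x(t) = 6·exp(-2·t), nehmen wir 1 Ableitung. Die Ableitung von der Position ergibt die Geschwindigkeit: v(t) = -12·exp(-2·t). Wir haben die Geschwindigkeit v(t) = -12·exp(-2·t). Durch Einsetzen von t = log(2)/2: v(log(2)/2) = -6.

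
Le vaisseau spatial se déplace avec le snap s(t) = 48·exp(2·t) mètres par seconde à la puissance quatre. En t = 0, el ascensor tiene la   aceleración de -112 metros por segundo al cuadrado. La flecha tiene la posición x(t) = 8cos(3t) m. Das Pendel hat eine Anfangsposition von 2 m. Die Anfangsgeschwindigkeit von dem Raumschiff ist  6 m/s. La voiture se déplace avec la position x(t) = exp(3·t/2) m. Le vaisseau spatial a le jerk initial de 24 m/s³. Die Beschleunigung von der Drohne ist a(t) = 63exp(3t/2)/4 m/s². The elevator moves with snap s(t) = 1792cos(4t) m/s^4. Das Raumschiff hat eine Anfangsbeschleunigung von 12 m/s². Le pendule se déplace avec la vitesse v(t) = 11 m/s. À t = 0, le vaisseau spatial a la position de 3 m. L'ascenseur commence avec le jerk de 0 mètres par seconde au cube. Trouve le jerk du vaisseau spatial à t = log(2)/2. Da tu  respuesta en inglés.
To solve this, we need to take 1 antiderivative of our snap equation s(t) = 48·exp(2·t). The antiderivative of snap is jerk. Using j(0) = 24, we get j(t) = 24·exp(2·t). From the given jerk equation j(t) = 24·exp(2·t), we substitute t = log(2)/2 to get j = 48.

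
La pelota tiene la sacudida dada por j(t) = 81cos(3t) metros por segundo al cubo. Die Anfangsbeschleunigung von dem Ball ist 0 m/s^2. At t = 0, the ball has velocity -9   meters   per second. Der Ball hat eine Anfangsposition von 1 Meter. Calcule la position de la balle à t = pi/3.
En partant du jerk j(t) = 81·cos(3·t), nous prenons 3 primitives. En intégrant le jerk et en utilisant la condition initiale a(0) = 0, nous obtenons a(t) = 27·sin(3·t). En prenant ∫a(t)dt et en appliquant v(0) = -9, nous trouvons v(t) = -9·cos(3·t). L'intégrale de la vitesse est la position. En utilisant x(0) = 1, nous obtenons x(t) = 1 - 3·sin(3·t). En utilisant x(t) = 1 - 3·sin(3·t) et en substituant t = pi/3, nous trouvons x = 1.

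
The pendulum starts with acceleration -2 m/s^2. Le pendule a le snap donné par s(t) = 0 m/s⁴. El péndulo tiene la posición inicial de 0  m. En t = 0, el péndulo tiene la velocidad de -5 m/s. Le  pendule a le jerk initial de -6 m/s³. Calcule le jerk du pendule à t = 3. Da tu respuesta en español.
Partiendo del snap s(t) = 0, tomamos 1 integral. La antiderivada del snap, con j(0) = -6, da la sacudida: j(t) = -6. De la ecuación de la sacudida j(t) = -6, sustituimos t = 3 para obtener j = -6.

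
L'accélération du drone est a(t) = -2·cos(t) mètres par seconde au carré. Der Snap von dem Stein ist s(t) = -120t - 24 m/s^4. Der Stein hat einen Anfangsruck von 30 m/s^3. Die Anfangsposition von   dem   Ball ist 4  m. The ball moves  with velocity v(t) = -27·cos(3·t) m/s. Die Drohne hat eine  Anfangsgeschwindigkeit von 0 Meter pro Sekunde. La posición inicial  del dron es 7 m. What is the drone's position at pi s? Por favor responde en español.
Debemos encontrar la integral de nuestra ecuación de la aceleración a(t) = -2·cos(t) 2 veces. Integrando la aceleración y usando la condición inicial v(0) = 0, obtenemos v(t) = -2·sin(t). Tomando ∫v(t)dt y aplicando x(0) = 7, encontramos x(t) = 2·cos(t) + 5. Usando x(t) = 2·cos(t) + 5 y sustituyendo t = pi, encontramos x = 3.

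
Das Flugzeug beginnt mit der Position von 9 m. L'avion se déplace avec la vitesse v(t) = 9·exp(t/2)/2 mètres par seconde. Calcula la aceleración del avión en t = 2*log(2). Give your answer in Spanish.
Partiendo de la velocidad v(t) = 9·exp(t/2)/2, tomamos 1 derivada. Tomando d/dt de v(t), encontramos a(t) = 9·exp(t/2)/4. Tenemos la aceleración a(t) = 9·exp(t/2)/4. Sustituyendo t = 2*log(2): a(2*log(2)) = 9/2.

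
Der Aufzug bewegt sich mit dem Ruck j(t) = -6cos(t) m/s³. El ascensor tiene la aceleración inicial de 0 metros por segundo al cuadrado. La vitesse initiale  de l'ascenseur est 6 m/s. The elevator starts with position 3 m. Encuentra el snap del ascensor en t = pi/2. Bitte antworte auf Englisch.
We must differentiate our jerk equation j(t) = -6·cos(t) 1 time. Differentiating jerk, we get snap: s(t) = 6·sin(t). Using s(t) = 6·sin(t) and substituting t = pi/2, we find s = 6.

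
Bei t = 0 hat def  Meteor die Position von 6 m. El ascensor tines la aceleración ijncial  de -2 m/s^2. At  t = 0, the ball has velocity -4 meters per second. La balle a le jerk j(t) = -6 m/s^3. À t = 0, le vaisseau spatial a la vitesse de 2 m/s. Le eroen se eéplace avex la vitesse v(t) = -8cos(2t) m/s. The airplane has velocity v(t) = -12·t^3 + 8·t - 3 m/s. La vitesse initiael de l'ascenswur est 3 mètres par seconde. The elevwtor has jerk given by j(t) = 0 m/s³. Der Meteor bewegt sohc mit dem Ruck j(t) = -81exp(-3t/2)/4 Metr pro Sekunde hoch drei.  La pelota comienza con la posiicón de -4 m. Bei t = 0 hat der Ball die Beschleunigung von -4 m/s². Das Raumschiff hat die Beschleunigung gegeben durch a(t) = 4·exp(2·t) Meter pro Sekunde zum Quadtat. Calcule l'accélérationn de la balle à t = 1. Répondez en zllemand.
Wir müssen unsere Gleichung für den Ruck j(t) = -6 1-mal integrieren. Das Integral von dem Ruck, mit a(0) = -4, ergibt die Beschleunigung: a(t) = -6·t - 4. Wir haben die Beschleunigung a(t) = -6·t - 4. Durch Einsetzen von t = 1: a(1) = -10.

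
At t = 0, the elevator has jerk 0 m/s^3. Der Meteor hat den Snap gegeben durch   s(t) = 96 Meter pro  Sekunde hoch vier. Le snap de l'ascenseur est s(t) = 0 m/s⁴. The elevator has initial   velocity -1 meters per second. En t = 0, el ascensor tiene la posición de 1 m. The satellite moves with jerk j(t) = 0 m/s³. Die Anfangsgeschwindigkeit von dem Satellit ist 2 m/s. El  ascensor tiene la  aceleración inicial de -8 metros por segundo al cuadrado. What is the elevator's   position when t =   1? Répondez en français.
En partant du snap s(t) = 0, nous prenons 4 primitives. L'intégrale du snap est le jerk. En utilisant j(0) = 0, nous obtenons j(t) = 0. En prenant ∫j(t)dt et en appliquant a(0) = -8, nous trouvons a(t) = -8. En intégrant l'accélération et en utilisant la condition initiale v(0) = -1, nous obtenons v(t) = -8·t - 1. La primitive de la vitesse, avec x(0) = 1, donne la position: x(t) = -4·t^2 - t + 1. En utilisant x(t) = -4·t^2 - t + 1 et en substituant t = 1, nous trouvons x = -4.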